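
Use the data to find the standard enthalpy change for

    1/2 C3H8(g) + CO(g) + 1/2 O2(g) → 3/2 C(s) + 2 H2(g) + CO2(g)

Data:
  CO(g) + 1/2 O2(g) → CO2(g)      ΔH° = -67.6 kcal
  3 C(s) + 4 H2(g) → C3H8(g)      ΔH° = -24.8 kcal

ΔH° = -55.2 kcal

equation 1 as written (CO(g) already on the reactant side): -67.6 kcal
equation 2 reversed and × 1/2 (C3H8(g) must end up as a reactant; scale by 1/2 for the 1/2 C3H8(g)): (-1/2)·(-24.8) = +12.4 kcal
Combining the equations, ΔH° = (-67.6) + (+12.4) = -55.2 kcal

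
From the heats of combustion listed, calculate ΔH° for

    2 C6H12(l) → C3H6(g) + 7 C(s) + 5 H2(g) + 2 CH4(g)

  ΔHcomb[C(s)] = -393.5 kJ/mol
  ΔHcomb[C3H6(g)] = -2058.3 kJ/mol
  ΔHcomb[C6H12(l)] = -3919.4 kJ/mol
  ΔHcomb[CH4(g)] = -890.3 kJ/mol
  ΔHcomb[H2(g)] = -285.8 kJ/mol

Using ΔH = Σ nΔHc°(reactants) − Σ nΔHc°(products):
= [2·(-3919.4)] − [1·(-2058.3) + 7·(-393.5) + 5·(-285.8) + 2·(-890.3)]
= 183.6 kJ/mol

ΔH° = 183.6 kJ/mol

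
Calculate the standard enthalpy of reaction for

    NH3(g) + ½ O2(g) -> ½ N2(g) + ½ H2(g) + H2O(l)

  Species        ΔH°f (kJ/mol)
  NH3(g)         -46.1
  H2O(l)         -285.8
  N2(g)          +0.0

ΔH_rxn = -239.7 kJ/mol

ΔH°rxn = Σ nΔHf°(products) − Σ nΔHf°(reactants).
Products: 1/2·(+0.0) + 1/2·(+0.0) + 1·(-285.8) = -285.8
Reactants: 1·(-46.1) + 1/2·(+0.0) = -46.1
ΔH_rxn = (-285.8) − (-46.1) = -239.7 kJ/mol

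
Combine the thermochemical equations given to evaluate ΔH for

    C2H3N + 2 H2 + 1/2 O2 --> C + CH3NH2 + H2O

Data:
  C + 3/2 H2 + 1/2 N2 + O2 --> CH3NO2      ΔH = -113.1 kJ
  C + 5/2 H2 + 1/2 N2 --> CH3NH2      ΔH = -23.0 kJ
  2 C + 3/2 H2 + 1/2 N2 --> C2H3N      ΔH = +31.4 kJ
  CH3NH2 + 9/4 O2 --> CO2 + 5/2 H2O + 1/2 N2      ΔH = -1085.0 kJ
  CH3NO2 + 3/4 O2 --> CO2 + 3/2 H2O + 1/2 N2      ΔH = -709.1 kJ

ΔH = -340.2 kJ

equation 1 reversed: +113.1 kJ
equation 2 × 2: (2)·(-23.0) = -46.0 kJ
equation 3 reversed: -31.4 kJ
equation 4 as written: -1085.0 kJ
equation 5 reversed: +709.1 kJ
ΔH = (-1)·(-113.1) + (2)·(-23.0) + (-1)·(+31.4) + (1)·(-1085.0) + (-1)·(-709.1) = -340.2 kJ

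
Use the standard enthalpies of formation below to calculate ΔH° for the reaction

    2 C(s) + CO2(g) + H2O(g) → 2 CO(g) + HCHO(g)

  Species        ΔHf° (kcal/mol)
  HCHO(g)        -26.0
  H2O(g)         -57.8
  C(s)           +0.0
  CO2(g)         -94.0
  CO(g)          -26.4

Products: 2·(-26.4) + 1·(-26.0) = -78.8
Reactants: 2·(+0.0) + 1·(-94.0) + 1·(-57.8) = -151.8
ΔH° = (-78.8) − (-151.8) = 73.0 kcal/mol

ΔH° = 73.0 kcal/mol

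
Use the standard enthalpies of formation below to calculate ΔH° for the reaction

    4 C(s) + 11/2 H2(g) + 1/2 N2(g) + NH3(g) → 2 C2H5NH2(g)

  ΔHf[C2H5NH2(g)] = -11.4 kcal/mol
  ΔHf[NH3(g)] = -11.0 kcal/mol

ΔH° = -11.8 kcal/mol

Products: 2·(-11.4) = -22.8
Reactants: 4·(+0.0) + 11/2·(+0.0) + 1/2·(+0.0) + 1·(-11.0) = -11.0
ΔH° = (-22.8) − (-11.0) = -11.8 kcal/mol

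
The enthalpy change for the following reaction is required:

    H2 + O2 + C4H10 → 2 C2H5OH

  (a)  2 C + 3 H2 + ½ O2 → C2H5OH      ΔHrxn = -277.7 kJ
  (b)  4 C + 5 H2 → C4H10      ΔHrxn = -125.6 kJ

ΔHrxn = -429.8 kJ

(a) × 2 (×2 to match 2 C2H5OH in the target): (2)·(-277.7) = -555.4 kJ
(b) reversed (reverse to put C4H10 on the reactant side): +125.6 kJ
Since enthalpy is a state function, ΔHrxn = (2)·(-277.7) + (-1)·(-125.6) = -429.8 kJ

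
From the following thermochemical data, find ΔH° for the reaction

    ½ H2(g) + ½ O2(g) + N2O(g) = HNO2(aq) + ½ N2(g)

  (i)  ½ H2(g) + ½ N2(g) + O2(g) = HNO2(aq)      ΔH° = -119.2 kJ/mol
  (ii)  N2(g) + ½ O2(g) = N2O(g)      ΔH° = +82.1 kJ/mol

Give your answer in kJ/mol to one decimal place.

ΔH° = -201.3 kJ/mol

(i) as written (HNO2(aq) already on the product side): -119.2 kJ/mol
(ii) reversed (N2O(g) must end up as a reactant): -82.1 kJ/mol
ΔH° = (1)·(-119.2) + (-1)·(+82.1) = -201.3 kJ/mol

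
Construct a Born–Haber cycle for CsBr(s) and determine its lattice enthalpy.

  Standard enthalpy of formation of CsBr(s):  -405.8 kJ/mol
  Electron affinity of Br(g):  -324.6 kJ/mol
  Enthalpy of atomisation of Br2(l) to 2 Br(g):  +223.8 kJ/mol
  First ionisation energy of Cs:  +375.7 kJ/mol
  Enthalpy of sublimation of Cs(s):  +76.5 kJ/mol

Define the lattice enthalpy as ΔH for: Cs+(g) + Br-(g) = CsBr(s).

U = -645.3 kJ/mol

ΔHf° = 1·ΔHsub + 1·(ΣIE) + 1/2·D(Br2) + 1·EA + U
-405.8 = 1·(+76.5) + 1·(+375.7) + 1/2·(+223.8) + 1·(-324.6) + U
U = -405.8 − (+239.5) = -645.3 kJ/mol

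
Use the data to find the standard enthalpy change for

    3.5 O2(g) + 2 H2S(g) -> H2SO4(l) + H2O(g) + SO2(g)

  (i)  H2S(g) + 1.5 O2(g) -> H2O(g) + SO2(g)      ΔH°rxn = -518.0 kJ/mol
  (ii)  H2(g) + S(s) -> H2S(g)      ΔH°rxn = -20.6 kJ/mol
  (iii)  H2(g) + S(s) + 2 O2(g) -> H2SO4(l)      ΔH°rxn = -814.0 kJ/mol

ΔH°rxn = -1311.4 kJ/mol

(i) as written (H2O(g) already on the product side): -518.0 kJ/mol
(ii) reversed: +20.6 kJ/mol
(iii) as written (H2SO4(l) already on the product side): -814.0 kJ/mol
By Hess's law, ΔH°rxn = (-518.0) + (+20.6) + (-814.0) = -1311.4 kJ/mol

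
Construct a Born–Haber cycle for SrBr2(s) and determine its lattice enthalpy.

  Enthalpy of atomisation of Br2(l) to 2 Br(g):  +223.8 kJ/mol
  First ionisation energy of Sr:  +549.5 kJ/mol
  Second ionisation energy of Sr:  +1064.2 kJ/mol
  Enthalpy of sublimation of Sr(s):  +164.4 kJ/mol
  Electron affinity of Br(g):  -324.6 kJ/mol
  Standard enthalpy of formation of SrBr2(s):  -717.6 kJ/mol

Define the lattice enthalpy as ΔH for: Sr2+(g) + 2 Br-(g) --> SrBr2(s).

ΔHf° = 1·ΔHsub + 1·(ΣIE) + 1·D(Br2) + 2·EA + U
-717.6 = 1·(+164.4) + 1·(+1613.7) + 1·(+223.8) + 2·(-324.6) + U
U = -717.6 − (+1352.7) = -2070.3 kJ/mol

U = -2070.3 kJ/mol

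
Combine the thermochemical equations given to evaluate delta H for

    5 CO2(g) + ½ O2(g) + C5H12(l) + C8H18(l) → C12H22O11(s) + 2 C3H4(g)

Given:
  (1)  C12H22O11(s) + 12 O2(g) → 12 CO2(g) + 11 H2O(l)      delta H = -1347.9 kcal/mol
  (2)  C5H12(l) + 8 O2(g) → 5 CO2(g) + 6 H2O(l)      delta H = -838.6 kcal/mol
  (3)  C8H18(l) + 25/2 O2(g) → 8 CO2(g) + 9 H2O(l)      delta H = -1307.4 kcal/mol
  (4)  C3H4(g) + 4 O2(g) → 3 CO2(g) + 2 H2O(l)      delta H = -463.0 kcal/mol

(1) reversed: +1347.9 kcal/mol
(2) as written: -838.6 kcal/mol
(3) as written: -1307.4 kcal/mol
(4) reversed and × 2: (-2)·(-463.0) = +926.0 kcal/mol
delta H = (+1347.9) + (-838.6) + (-1307.4) + (+926.0) = 127.9 kcal/mol

delta H = 127.9 kcal/mol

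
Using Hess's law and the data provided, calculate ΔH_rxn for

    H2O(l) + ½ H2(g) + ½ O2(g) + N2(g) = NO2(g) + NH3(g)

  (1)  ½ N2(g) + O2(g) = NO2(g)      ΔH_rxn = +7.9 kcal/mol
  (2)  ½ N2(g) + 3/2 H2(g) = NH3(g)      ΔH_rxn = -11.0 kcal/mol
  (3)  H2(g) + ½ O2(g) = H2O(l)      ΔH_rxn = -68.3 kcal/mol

(1) as written (NO2(g) already on the product side): +7.9 kcal/mol
(2) as written (NH3(g) already on the product side): -11.0 kcal/mol
(3) reversed (reverse to put H2O(l) on the reactant side): +68.3 kcal/mol
Summing the manipulated equations, ΔH_rxn = (1)·(+7.9) + (1)·(-11.0) + (-1)·(-68.3) = 65.2 kcal/mol

ΔH_rxn = 65.2 kcal/mol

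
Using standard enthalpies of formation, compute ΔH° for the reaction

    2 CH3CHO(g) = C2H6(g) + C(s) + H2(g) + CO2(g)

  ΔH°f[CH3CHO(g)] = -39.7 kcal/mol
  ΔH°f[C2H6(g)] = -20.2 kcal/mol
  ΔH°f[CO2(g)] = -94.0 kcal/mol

ΔH° = -34.8 kcal/mol

Products: 1·(-20.2) + 1·(+0.0) + 1·(+0.0) + 1·(-94.0) = -114.2
Reactants: 2·(-39.7) = -79.4
ΔH° = (-114.2) − (-79.4) = -34.8 kcal/mol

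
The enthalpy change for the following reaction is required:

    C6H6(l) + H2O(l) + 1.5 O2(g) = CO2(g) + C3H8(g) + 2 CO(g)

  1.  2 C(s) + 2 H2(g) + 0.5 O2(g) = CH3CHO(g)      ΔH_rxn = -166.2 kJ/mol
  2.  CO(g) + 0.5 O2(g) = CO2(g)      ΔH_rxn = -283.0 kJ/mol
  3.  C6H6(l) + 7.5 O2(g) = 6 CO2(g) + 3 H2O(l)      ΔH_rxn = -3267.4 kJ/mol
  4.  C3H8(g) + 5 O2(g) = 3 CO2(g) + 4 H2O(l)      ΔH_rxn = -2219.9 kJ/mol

eq. 1: not needed (CH3CHO(g) appears nowhere else).
eq. 2 reversed and × 2 (CO(g) must end up as a product; scale by 2 for the 2 CO(g)): (-2)·(-283.0) = +566.0 kJ/mol
eq. 3 as written (C6H6(l) already on the reactant side): -3267.4 kJ/mol
eq. 4 reversed (reverse to put C3H8(g) on the product side): +2219.9 kJ/mol
Summing the manipulated equations, ΔH_rxn = (+566.0) + (-3267.4) + (+2219.9) = -481.5 kJ/mol

ΔH_rxn = -481.5 kJ/mol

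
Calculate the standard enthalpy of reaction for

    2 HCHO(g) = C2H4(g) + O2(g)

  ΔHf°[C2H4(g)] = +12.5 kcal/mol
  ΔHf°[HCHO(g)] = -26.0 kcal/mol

Products: 1·(+12.5) + 1·(+0.0) = +12.5
Reactants: 2·(-26.0) = -52.0
ΔH°rxn = (+12.5) − (-52.0) = 64.5 kcal/mol

ΔH°rxn = 64.5 kcal/mol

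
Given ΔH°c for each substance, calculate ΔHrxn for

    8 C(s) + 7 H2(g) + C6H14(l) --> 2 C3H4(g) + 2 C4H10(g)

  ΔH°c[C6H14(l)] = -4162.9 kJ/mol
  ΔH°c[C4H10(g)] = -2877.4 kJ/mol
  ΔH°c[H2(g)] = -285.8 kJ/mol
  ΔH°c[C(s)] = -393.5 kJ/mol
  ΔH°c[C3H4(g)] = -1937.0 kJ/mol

ΔHrxn = 317.3 kJ/mol

With combustion enthalpies, reactants minus products:
= [8·(-393.5) + 7·(-285.8) + 1·(-4162.9)] − [2·(-1937.0) + 2·(-2877.4)]
= 317.3 kJ/mol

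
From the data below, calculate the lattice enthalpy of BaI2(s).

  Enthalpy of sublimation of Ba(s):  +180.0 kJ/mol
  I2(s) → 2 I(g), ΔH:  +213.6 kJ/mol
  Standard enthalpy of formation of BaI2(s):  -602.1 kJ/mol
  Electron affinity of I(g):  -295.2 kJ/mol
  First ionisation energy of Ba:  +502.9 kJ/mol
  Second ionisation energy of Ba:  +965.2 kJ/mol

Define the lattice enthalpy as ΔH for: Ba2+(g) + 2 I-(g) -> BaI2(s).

ΔHf° = 1·ΔHsub + 1·(ΣIE) + 1·D(I2) + 2·EA + U
-602.1 = 1·(+180.0) + 1·(+1468.1) + 1·(+213.6) + 2·(-295.2) + U
U = -602.1 − (+1271.3) = -1873.4 kJ/mol

U = -1873.4 kJ/mol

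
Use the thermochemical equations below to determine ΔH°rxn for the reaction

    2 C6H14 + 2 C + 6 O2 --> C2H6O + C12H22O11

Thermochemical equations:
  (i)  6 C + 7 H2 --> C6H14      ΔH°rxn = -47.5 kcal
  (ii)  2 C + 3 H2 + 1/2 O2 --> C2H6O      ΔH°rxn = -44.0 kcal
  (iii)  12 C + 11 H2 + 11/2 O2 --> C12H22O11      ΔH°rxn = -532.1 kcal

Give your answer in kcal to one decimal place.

ΔH°rxn = -481.1 kcal

(i) reversed and × 2: (-2)·(-47.5) = +95.0 kcal
(ii) as written: -44.0 kcal
(iii) as written: -532.1 kcal
ΔH°rxn = (+95.0) + (-44.0) + (-532.1) = -481.1 kcal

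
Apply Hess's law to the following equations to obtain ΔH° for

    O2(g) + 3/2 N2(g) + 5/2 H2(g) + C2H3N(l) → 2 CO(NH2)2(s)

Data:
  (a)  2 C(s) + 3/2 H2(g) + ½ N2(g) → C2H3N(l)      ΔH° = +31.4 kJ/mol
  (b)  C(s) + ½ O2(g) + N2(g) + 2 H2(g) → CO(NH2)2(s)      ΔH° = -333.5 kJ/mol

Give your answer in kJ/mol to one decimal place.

(a) reversed: -31.4 kJ/mol
(b) × 2: (2)·(-333.5) = -667.0 kJ/mol
Summing the manipulated equations, ΔH° = (-1)·(+31.4) + (2)·(-333.5) = -698.4 kJ/mol

ΔH° = -698.4 kJ/mol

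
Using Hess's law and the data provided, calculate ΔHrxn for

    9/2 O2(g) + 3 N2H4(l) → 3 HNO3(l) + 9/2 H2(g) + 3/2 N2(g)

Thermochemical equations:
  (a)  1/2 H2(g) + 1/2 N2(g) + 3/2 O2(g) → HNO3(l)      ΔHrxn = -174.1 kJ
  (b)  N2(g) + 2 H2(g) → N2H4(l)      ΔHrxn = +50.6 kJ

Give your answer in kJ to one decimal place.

ΔHrxn = -674.1 kJ

(a) × 3 (×3 to match 3 HNO3(l) in the target): (3)·(-174.1) = -522.3 kJ
(b) reversed and × 3 (N2H4(l) must end up as a reactant; ×3 to match 3 N2H4(l) in the target): (-3)·(+50.6) = -151.8 kJ
ΔHrxn = (-522.3) + (-151.8) = -674.1 kJ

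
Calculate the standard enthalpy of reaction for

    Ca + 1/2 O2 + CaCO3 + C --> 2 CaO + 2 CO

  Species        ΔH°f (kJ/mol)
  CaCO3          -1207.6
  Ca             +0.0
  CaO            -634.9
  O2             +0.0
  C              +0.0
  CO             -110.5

Products: 2·(-634.9) + 2·(-110.5) = -1490.8
Reactants: 1·(+0.0) + 1/2·(+0.0) + 1·(-1207.6) + 1·(+0.0) = -1207.6
ΔH_rxn = (-1490.8) − (-1207.6) = -283.2 kJ/mol

ΔH_rxn = -283.2 kJ/mol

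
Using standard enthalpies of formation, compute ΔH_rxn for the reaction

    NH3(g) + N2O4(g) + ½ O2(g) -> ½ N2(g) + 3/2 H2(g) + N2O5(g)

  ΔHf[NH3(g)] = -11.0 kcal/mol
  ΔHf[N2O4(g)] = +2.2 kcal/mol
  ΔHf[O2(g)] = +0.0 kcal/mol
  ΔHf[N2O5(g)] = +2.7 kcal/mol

ΔH_rxn = 11.5 kcal/mol

Products: 1/2·(+0.0) + 3/2·(+0.0) + 1·(+2.7) = +2.7
Reactants: 1·(-11.0) + 1·(+2.2) + 1/2·(+0.0) = -8.8
ΔH_rxn = (+2.7) − (-8.8) = 11.5 kcal/mol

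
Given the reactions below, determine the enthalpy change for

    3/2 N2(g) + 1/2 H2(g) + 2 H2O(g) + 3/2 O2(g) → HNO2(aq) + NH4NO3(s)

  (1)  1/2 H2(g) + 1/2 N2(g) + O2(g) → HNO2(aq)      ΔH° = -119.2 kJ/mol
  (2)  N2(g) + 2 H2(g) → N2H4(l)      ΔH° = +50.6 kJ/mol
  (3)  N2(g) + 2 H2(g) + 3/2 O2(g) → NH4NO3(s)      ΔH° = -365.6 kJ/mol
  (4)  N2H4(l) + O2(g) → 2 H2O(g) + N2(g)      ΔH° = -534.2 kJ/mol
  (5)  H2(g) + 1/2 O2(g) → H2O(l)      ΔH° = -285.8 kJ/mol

ΔH° = -1.2 kJ/mol

(1) as written (HNO2(aq) already on the product side): -119.2 kJ/mol
(2) reversed: -50.6 kJ/mol
(3) as written (NH4NO3(s) already on the product side): -365.6 kJ/mol
(4) reversed (H2O(g) must end up as a reactant): +534.2 kJ/mol
(5): not needed (H2O(l) appears nowhere else).
ΔH° = (-119.2) + (-50.6) + (-365.6) + (+534.2) = -1.2 kJ/mol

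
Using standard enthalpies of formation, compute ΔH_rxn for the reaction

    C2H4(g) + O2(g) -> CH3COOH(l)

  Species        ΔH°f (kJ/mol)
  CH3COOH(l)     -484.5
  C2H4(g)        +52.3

Products: 1·(-484.5) = -484.5
Reactants: 1·(+52.3) + 1·(+0.0) = +52.3
ΔH_rxn = (-484.5) − (+52.3) = -536.8 kJ/mol

ΔH_rxn = -536.8 kJ/mol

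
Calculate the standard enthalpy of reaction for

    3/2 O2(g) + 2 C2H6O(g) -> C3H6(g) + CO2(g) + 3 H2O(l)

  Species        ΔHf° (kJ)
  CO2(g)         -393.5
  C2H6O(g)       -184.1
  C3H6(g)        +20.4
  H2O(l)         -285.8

ΔH_rxn = -862.3 kJ

ΔH°rxn = Σ nΔHf°(products) − Σ nΔHf°(reactants).
Products: 1·(+20.4) + 1·(-393.5) + 3·(-285.8) = -1230.5
Reactants: 3/2·(+0.0) + 2·(-184.1) = -368.2
ΔH_rxn = (-1230.5) − (-368.2) = -862.3 kJ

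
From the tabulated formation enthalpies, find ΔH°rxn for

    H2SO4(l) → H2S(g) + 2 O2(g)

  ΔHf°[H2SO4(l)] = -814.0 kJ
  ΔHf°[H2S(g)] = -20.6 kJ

ΔH°rxn = 793.4 kJ

ΔH°rxn = Σ nΔHf°(products) − Σ nΔHf°(reactants).
Products: 1·(-20.6) + 2·(+0.0) = -20.6
Reactants: 1·(-814.0) = -814.0
ΔH°rxn = (-20.6) − (-814.0) = 793.4 kJ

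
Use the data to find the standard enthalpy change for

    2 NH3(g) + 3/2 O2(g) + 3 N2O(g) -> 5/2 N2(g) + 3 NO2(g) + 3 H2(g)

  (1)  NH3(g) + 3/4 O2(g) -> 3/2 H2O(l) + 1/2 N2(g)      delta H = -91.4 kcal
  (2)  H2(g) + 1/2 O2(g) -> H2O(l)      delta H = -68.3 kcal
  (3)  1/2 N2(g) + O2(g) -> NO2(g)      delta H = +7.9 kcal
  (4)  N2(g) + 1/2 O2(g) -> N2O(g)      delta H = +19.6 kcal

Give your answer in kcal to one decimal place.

(1) × 2: (2)·(-91.4) = -182.8 kcal
(2) reversed and × 3: (-3)·(-68.3) = +204.9 kcal
(3) × 3: (3)·(+7.9) = +23.7 kcal
(4) reversed and × 3: (-3)·(+19.6) = -58.8 kcal
Combining the equations, delta H = (2)·(-91.4) + (-3)·(-68.3) + (3)·(+7.9) + (-3)·(+19.6) = -13.0 kcal

delta H = -13.0 kcal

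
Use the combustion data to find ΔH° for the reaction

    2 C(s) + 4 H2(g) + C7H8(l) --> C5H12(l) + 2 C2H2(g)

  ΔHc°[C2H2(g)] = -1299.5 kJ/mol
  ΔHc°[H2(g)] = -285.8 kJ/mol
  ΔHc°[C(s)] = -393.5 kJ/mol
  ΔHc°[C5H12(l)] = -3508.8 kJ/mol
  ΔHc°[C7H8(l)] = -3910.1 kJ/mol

ΔH° = 267.5 kJ/mol

Using ΔH = Σ nΔHc°(reactants) − Σ nΔHc°(products):
= [2·(-393.5) + 4·(-285.8) + 1·(-3910.1)] − [1·(-3508.8) + 2·(-1299.5)]
= 267.5 kJ/mol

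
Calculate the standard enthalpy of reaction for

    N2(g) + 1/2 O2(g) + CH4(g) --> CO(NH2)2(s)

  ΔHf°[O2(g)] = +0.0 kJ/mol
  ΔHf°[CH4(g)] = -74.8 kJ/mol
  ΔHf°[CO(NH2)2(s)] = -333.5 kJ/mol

ΔHrxn = -258.7 kJ/mol

Products: 1·(-333.5) = -333.5
Reactants: 1·(+0.0) + 1/2·(+0.0) + 1·(-74.8) = -74.8
ΔHrxn = (-333.5) − (-74.8) = -258.7 kJ/mol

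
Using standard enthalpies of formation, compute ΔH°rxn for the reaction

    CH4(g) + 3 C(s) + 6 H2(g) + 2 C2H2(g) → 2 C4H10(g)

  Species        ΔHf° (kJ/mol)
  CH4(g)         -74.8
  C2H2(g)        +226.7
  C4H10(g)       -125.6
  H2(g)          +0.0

ΔH°rxn = -629.8 kJ/mol

Products: 2·(-125.6) = -251.2
Reactants: 1·(-74.8) + 3·(+0.0) + 6·(+0.0) + 2·(+226.7) = +378.6
ΔH°rxn = (-251.2) − (+378.6) = -629.8 kJ/mol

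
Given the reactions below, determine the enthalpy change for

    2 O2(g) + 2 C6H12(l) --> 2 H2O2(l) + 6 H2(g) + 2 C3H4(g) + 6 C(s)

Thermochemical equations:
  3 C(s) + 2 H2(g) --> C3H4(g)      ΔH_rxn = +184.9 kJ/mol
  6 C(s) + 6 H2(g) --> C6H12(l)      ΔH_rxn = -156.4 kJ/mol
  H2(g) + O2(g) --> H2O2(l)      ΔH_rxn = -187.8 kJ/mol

ΔH_rxn = 307.0 kJ/mol

equation 1 × 2 (×2 to match 2 C3H4(g) in the target): (2)·(+184.9) = +369.8 kJ/mol
equation 2 reversed and × 2 (C6H12(l) must end up as a reactant; scale by 2 for the 2 C6H12(l)): (-2)·(-156.4) = +312.8 kJ/mol
equation 3 × 2 (scale by 2 for the 2 H2O2(l)): (2)·(-187.8) = -375.6 kJ/mol
ΔH_rxn = (2)·(+184.9) + (-2)·(-156.4) + (2)·(-187.8) = 307.0 kJ/mol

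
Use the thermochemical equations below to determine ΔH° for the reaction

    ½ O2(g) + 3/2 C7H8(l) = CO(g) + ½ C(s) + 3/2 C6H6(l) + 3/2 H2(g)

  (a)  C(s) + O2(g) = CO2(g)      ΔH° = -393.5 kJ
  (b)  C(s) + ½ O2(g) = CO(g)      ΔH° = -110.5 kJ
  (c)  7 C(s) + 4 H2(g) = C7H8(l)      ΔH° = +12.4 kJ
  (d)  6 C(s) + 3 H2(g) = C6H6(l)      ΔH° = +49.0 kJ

(a): not needed.
(b) as written: -110.5 kJ
(c) reversed and × 3/2: (-3/2)·(+12.4) = -18.6 kJ
(d) × 3/2: (3/2)·(+49.0) = +73.5 kJ
By Hess's law, ΔH° = (1)·(-110.5) + (-3/2)·(+12.4) + (3/2)·(+49.0) = -55.6 kJ

ΔH° = -55.6 kJ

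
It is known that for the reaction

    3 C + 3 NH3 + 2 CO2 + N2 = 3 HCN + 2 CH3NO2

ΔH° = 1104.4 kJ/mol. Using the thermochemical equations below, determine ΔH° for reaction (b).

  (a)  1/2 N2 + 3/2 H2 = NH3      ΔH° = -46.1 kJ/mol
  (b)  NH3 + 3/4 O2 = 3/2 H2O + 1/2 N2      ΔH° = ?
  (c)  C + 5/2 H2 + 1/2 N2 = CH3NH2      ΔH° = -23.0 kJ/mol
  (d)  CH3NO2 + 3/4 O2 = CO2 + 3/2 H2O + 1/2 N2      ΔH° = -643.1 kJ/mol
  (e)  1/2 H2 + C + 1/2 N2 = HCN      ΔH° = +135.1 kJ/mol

ΔH° = -316.6 kJ/mol

(a) reversed: +46.1 kJ/mol
(b) × 2: contributes 2·x
(c): not needed.
(d) reversed and × 2: (-2)·(-643.1) = +1286.2 kJ/mol
(e) × 3: (3)·(+135.1) = +405.3 kJ/mol
+1104.4 = (+46.1) + (+1286.2) + (+405.3) + 2·x
x = (+1104.4 − (+1737.6)) / (2) = -316.6 kJ/mol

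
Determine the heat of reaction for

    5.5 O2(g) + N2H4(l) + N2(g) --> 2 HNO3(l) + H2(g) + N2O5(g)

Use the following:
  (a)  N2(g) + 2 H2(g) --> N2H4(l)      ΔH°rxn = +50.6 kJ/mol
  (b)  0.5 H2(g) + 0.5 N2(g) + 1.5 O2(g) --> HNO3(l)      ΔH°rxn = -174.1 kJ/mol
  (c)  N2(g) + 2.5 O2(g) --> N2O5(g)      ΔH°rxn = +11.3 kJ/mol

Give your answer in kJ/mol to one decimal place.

(a) reversed (N2H4(l) must end up as a reactant): -50.6 kJ/mol
(b) × 2 (×2 to match 2 HNO3(l) in the target): (2)·(-174.1) = -348.2 kJ/mol
(c) as written (N2O5(g) already on the product side): +11.3 kJ/mol
ΔH°rxn = (-50.6) + (-348.2) + (+11.3) = -387.5 kJ/mol

ΔH°rxn = -387.5 kJ/mol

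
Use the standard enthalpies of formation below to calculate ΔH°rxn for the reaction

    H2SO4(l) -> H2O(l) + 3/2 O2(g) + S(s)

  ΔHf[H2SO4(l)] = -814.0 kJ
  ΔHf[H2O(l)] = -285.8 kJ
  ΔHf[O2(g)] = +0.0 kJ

ΔH°rxn = 528.2 kJ

ΔH°rxn = Σ nΔHf°(products) − Σ nΔHf°(reactants).
Products: 1·(-285.8) + 3/2·(+0.0) + 1·(+0.0) = -285.8
Reactants: 1·(-814.0) = -814.0
ΔH°rxn = (-285.8) − (-814.0) = 528.2 kJ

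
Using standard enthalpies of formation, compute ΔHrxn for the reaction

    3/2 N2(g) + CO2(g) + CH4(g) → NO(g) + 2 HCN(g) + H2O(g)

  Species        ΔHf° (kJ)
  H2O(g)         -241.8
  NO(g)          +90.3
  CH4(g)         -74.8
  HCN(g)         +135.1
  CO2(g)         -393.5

Products: 1·(+90.3) + 2·(+135.1) + 1·(-241.8) = +118.7
Reactants: 3/2·(+0.0) + 1·(-393.5) + 1·(-74.8) = -468.3
ΔHrxn = (+118.7) − (-468.3) = 587.0 kJ

ΔHrxn = 587.0 kJ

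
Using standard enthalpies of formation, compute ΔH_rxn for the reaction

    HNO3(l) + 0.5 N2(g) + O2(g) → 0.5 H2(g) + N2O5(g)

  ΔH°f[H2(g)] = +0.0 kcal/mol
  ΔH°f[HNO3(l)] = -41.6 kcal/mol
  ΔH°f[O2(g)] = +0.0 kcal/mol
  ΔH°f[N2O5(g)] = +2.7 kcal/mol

ΔH_rxn = 44.3 kcal/mol

ΔH°rxn = Σ nΔHf°(products) − Σ nΔHf°(reactants).
Products: 1/2·(+0.0) + 1·(+2.7) = +2.7
Reactants: 1·(-41.6) + 1/2·(+0.0) + 1·(+0.0) = -41.6
ΔH_rxn = (+2.7) − (-41.6) = 44.3 kcal/mol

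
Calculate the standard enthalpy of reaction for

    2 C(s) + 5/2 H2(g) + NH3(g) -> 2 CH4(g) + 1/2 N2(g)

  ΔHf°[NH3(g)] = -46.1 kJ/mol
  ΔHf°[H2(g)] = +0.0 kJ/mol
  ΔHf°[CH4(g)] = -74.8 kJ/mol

ΔH° = -103.5 kJ/mol

Products: 2·(-74.8) + 1/2·(+0.0) = -149.6
Reactants: 2·(+0.0) + 5/2·(+0.0) + 1·(-46.1) = -46.1
ΔH° = (-149.6) − (-46.1) = -103.5 kJ/mol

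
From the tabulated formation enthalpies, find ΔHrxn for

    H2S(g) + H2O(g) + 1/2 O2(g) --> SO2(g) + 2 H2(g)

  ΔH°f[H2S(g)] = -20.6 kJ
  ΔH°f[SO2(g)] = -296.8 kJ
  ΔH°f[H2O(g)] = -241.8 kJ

ΔH°rxn = Σ nΔHf°(products) − Σ nΔHf°(reactants).
Products: 1·(-296.8) + 2·(+0.0) = -296.8
Reactants: 1·(-20.6) + 1·(-241.8) + 1/2·(+0.0) = -262.4
ΔHrxn = (-296.8) − (-262.4) = -34.4 kJ

ΔHrxn = -34.4 kJ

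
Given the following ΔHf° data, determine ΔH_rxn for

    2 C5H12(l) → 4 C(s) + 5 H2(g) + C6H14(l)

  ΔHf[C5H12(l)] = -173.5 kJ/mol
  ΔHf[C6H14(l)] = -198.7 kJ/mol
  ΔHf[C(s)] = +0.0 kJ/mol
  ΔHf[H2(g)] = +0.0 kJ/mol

ΔH_rxn = 148.3 kJ/mol

Products: 4·(+0.0) + 5·(+0.0) + 1·(-198.7) = -198.7
Reactants: 2·(-173.5) = -347.0
ΔH_rxn = (-198.7) − (-347.0) = 148.3 kJ/mol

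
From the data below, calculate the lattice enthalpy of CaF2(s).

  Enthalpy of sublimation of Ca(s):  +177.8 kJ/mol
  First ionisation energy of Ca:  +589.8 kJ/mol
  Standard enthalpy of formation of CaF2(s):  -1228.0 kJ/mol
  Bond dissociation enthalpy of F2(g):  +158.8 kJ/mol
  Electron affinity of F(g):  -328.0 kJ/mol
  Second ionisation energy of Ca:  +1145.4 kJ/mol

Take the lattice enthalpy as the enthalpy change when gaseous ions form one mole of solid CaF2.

U = -2643.8 kJ/mol

ΔHf° = 1·ΔHsub + 1·(ΣIE) + 1·D(F2) + 2·EA + U
-1228.0 = 1·(+177.8) + 1·(+1735.2) + 1·(+158.8) + 2·(-328.0) + U
U = -1228.0 − (+1415.8) = -2643.8 kJ/mol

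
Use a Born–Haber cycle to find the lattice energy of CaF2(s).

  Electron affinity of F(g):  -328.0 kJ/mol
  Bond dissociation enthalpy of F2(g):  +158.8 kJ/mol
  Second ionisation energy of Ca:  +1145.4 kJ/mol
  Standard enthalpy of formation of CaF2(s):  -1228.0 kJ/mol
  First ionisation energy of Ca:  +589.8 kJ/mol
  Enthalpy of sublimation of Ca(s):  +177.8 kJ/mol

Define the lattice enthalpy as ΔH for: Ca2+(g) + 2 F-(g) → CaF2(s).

ΔHf° = 1·ΔHsub + 1·(ΣIE) + 1·D(F2) + 2·EA + U
-1228.0 = 1·(+177.8) + 1·(+1735.2) + 1·(+158.8) + 2·(-328.0) + U
U = -1228.0 − (+1415.8) = -2643.8 kJ/mol

U = -2643.8 kJ/mol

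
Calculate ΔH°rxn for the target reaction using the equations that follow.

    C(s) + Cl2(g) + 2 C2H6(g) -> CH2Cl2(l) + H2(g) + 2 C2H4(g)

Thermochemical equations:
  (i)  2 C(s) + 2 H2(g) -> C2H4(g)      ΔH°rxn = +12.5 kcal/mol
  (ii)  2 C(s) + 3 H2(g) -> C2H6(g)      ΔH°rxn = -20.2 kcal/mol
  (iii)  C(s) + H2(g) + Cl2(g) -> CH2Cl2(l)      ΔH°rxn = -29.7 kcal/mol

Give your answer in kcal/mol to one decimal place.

(i) × 2: (2)·(+12.5) = +25.0 kcal/mol
(ii) reversed and × 2: (-2)·(-20.2) = +40.4 kcal/mol
(iii) as written: -29.7 kcal/mol
ΔH°rxn = (+25.0) + (+40.4) + (-29.7) = 35.7 kcal/mol

ΔH°rxn = 35.7 kcal/mol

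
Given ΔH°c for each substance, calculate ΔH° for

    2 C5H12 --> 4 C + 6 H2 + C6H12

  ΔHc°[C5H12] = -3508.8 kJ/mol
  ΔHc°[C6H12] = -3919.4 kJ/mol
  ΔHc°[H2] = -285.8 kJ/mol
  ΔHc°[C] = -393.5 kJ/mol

With combustion enthalpies, reactants minus products:
= [2·(-3508.8)] − [4·(-393.5) + 6·(-285.8) + 1·(-3919.4)]
= 190.6 kJ/mol

ΔH° = 190.6 kJ/mol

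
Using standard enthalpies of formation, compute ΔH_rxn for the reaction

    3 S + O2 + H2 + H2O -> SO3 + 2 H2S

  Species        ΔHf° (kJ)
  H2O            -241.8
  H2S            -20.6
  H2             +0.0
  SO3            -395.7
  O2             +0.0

ΔH°rxn = Σ nΔHf°(products) − Σ nΔHf°(reactants).
Products: 1·(-395.7) + 2·(-20.6) = -436.9
Reactants: 3·(+0.0) + 1·(+0.0) + 1·(+0.0) + 1·(-241.8) = -241.8
ΔH_rxn = (-436.9) − (-241.8) = -195.1 kJ

ΔH_rxn = -195.1 kJ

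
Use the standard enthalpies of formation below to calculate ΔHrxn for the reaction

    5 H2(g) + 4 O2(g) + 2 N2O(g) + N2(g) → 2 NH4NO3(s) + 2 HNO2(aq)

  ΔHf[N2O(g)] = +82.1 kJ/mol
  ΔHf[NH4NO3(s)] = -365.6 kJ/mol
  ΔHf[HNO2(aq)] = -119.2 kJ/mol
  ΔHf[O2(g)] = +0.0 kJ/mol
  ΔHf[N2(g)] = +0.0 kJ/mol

ΔHrxn = -1133.8 kJ/mol

Products: 2·(-365.6) + 2·(-119.2) = -969.6
Reactants: 5·(+0.0) + 4·(+0.0) + 2·(+82.1) + 1·(+0.0) = +164.2
ΔHrxn = (-969.6) − (+164.2) = -1133.8 kJ/mol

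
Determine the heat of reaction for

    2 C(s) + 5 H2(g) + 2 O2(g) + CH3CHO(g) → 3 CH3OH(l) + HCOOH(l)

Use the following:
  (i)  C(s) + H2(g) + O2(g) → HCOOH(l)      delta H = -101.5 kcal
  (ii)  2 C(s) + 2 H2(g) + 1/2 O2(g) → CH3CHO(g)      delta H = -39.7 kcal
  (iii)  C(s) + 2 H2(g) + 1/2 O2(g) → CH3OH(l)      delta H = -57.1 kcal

(i) as written: -101.5 kcal
(ii) reversed: +39.7 kcal
(iii) × 3: (3)·(-57.1) = -171.3 kcal
By Hess's law, delta H = (1)·(-101.5) + (-1)·(-39.7) + (3)·(-57.1) = -233.1 kcal

delta H = -233.1 kcal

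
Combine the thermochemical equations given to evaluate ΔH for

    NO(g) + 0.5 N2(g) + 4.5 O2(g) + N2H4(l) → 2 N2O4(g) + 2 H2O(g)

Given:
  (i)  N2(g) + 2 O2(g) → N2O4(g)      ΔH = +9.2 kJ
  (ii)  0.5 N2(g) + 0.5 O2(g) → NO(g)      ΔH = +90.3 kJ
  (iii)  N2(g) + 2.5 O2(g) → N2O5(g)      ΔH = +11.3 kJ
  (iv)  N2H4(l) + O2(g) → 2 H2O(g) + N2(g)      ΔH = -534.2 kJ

ΔH = -606.1 kJ

(i) × 2 (×2 to match 2 N2O4(g) in the target): (2)·(+9.2) = +18.4 kJ
(ii) reversed (NO(g) must end up as a reactant): -90.3 kJ
(iii): not needed (N2O5(g) appears nowhere else).
(iv) as written (N2H4(l) already on the reactant side): -534.2 kJ
ΔH = (+18.4) + (-90.3) + (-534.2) = -606.1 kJ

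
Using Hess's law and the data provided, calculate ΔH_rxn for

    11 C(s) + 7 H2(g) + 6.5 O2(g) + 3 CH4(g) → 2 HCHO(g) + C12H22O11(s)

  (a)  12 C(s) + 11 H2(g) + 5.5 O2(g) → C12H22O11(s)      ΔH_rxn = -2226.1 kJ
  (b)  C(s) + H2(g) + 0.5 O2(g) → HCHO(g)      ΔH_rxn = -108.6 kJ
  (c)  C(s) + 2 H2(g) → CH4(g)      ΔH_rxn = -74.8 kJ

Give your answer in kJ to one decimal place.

(a) as written (C12H22O11(s) already on the product side): -2226.1 kJ
(b) × 2 (×2 to match 2 HCHO(g) in the target): (2)·(-108.6) = -217.2 kJ
(c) reversed and × 3 (CH4(g) must end up as a reactant; scale by 3 for the 3 CH4(g)): (-3)·(-74.8) = +224.4 kJ
Combining the equations, ΔH_rxn = (-2226.1) + (-217.2) + (+224.4) = -2218.9 kJ

ΔH_rxn = -2218.9 kJ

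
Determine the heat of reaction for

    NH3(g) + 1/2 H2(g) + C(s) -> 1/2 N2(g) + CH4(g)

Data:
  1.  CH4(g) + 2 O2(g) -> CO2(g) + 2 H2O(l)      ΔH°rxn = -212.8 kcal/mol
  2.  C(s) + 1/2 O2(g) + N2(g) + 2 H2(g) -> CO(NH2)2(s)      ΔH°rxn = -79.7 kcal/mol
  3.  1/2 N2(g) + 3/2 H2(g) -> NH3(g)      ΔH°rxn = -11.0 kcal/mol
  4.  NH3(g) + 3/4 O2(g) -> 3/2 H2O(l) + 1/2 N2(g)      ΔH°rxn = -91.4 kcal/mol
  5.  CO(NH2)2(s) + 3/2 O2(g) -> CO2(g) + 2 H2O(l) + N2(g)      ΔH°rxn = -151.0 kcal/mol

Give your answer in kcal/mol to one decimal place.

ΔH°rxn = -6.9 kcal/mol

eq. 1 reversed (CH4(g) must end up as a product): +212.8 kcal/mol
eq. 2 as written (C(s) already on the reactant side): -79.7 kcal/mol
eq. 3 reversed: +11.0 kcal/mol
eq. 4: not needed.
eq. 5 as written: -151.0 kcal/mol
Combining the equations, ΔH°rxn = (-1)·(-212.8) + (1)·(-79.7) + (-1)·(-11.0) + (1)·(-151.0) = -6.9 kcal/mol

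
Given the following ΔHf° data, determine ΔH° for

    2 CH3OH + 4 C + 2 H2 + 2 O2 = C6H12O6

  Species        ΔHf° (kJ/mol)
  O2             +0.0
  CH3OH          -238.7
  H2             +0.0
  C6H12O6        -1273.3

ΔH°rxn = Σ nΔHf°(products) − Σ nΔHf°(reactants).
Products: 1·(-1273.3) = -1273.3
Reactants: 2·(-238.7) + 4·(+0.0) + 2·(+0.0) + 2·(+0.0) = -477.4
ΔH° = (-1273.3) − (-477.4) = -795.9 kJ/mol

ΔH° = -795.9 kJ/mol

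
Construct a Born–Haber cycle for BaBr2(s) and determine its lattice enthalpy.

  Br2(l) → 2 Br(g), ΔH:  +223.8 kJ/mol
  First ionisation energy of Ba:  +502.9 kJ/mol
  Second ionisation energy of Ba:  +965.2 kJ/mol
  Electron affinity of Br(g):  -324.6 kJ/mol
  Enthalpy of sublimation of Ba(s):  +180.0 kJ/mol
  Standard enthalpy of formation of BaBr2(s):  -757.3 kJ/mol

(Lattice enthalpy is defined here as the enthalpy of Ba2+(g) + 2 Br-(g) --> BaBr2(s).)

ΔHf° = 1·ΔHsub + 1·(ΣIE) + 1·D(Br2) + 2·EA + U
-757.3 = 1·(+180.0) + 1·(+1468.1) + 1·(+223.8) + 2·(-324.6) + U
U = -757.3 − (+1222.7) = -1980.0 kJ/mol

U = -1980.0 kJ/mol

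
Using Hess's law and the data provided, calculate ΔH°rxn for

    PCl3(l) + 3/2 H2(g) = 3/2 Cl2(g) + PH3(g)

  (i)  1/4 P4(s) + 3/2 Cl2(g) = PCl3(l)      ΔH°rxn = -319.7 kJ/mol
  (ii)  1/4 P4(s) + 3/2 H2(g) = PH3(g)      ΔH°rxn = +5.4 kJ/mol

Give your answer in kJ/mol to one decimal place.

(i) reversed: +319.7 kJ/mol
(ii) as written: +5.4 kJ/mol
ΔH°rxn = (+319.7) + (+5.4) = 325.1 kJ/mol

ΔH°rxn = 325.1 kJ/mol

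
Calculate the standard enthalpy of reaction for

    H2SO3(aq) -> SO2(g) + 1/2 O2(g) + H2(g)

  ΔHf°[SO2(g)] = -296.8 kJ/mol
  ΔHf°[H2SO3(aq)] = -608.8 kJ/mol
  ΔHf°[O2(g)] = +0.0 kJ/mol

ΔH_rxn = 312.0 kJ/mol

Products: 1·(-296.8) + 1/2·(+0.0) + 1·(+0.0) = -296.8
Reactants: 1·(-608.8) = -608.8
ΔH_rxn = (-296.8) − (-608.8) = 312.0 kJ/mol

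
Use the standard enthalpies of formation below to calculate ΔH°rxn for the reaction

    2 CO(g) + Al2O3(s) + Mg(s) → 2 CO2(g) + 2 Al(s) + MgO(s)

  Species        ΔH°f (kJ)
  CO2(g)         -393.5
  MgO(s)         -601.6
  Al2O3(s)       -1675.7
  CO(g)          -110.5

ΔH°rxn = Σ nΔHf°(products) − Σ nΔHf°(reactants).
Products: 2·(-393.5) + 2·(+0.0) + 1·(-601.6) = -1388.6
Reactants: 2·(-110.5) + 1·(-1675.7) + 1·(+0.0) = -1896.7
ΔH°rxn = (-1388.6) − (-1896.7) = 508.1 kJ

ΔH°rxn = 508.1 kJ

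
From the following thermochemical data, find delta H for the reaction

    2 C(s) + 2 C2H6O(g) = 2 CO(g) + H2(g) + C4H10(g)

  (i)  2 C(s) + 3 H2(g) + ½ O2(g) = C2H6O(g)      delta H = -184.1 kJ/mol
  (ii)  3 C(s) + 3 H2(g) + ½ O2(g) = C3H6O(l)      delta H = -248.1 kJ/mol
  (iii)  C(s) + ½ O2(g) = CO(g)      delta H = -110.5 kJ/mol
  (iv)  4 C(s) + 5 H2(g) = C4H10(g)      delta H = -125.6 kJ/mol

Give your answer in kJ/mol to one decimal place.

(i) reversed and × 2 (reverse to put C2H6O(g) on the reactant side; scale by 2 for the 2 C2H6O(g)): (-2)·(-184.1) = +368.2 kJ/mol
(ii): not needed (C3H6O(l) appears nowhere else).
(iii) × 2 (×2 to match 2 CO(g) in the target): (2)·(-110.5) = -221.0 kJ/mol
(iv) as written (C4H10(g) already on the product side): -125.6 kJ/mol
delta H = (-2)·(-184.1) + (2)·(-110.5) + (1)·(-125.6) = 21.6 kJ/mol

delta H = 21.6 kJ/mol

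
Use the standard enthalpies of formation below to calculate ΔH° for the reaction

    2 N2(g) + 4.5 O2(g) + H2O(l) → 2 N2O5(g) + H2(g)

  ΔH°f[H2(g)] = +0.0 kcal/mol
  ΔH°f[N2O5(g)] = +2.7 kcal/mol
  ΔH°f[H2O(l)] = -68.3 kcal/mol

Products: 2·(+2.7) + 1·(+0.0) = +5.4
Reactants: 2·(+0.0) + 9/2·(+0.0) + 1·(-68.3) = -68.3
ΔH° = (+5.4) − (-68.3) = 73.7 kcal/mol

ΔH° = 73.7 kcal/mol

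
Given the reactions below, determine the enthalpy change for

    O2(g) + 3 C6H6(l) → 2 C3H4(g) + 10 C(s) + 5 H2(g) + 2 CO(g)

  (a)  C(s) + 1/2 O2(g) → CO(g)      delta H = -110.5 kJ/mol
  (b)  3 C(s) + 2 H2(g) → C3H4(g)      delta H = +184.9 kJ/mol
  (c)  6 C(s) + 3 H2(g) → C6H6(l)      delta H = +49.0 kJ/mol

delta H = 1.8 kJ/mol

(a) × 2 (×2 to match 2 CO(g) in the target): (2)·(-110.5) = -221.0 kJ/mol
(b) × 2 (×2 to match 2 C3H4(g) in the target): (2)·(+184.9) = +369.8 kJ/mol
(c) reversed and × 3 (reverse to put C6H6(l) on the reactant side; scale by 3 for the 3 C6H6(l)): (-3)·(+49.0) = -147.0 kJ/mol
Summing the manipulated equations, delta H = (2)·(-110.5) + (2)·(+184.9) + (-3)·(+49.0) = 1.8 kJ/mol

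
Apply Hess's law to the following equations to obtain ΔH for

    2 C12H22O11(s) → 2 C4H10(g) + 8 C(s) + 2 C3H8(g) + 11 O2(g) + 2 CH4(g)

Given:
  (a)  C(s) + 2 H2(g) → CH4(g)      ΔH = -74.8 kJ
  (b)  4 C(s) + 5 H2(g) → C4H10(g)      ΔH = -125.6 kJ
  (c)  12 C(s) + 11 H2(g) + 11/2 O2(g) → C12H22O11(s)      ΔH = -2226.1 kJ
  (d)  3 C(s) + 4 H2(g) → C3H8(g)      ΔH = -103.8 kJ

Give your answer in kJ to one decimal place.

(a) × 2 (×2 to match 2 CH4(g) in the target): (2)·(-74.8) = -149.6 kJ
(b) × 2 (scale by 2 for the 2 C4H10(g)): (2)·(-125.6) = -251.2 kJ
(c) reversed and × 2 (reverse to put C12H22O11(s) on the reactant side; scale by 2 for the 2 C12H22O11(s)): (-2)·(-2226.1) = +4452.2 kJ
(d) × 2 (scale by 2 for the 2 C3H8(g)): (2)·(-103.8) = -207.6 kJ
Combining the equations, ΔH = (2)·(-74.8) + (2)·(-125.6) + (-2)·(-2226.1) + (2)·(-103.8) = 3843.8 kJ

ΔH = 3843.8 kJ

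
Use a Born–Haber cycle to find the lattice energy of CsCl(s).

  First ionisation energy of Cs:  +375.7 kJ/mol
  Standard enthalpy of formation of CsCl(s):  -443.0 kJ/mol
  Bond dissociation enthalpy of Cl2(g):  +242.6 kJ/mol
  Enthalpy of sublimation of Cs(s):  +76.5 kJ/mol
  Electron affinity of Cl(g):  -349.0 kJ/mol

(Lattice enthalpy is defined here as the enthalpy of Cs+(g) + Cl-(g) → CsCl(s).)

ΔHf° = 1·ΔHsub + 1·(ΣIE) + 1/2·D(Cl2) + 1·EA + U
-443.0 = 1·(+76.5) + 1·(+375.7) + 1/2·(+242.6) + 1·(-349.0) + U
U = -443.0 − (+224.5) = -667.5 kJ/mol

U = -667.5 kJ/mol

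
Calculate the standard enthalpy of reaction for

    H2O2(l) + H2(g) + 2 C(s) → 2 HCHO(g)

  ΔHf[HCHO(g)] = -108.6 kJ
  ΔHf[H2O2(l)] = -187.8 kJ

Products: 2·(-108.6) = -217.2
Reactants: 1·(-187.8) + 1·(+0.0) + 2·(+0.0) = -187.8
ΔH° = (-217.2) − (-187.8) = -29.4 kJ

ΔH° = -29.4 kJ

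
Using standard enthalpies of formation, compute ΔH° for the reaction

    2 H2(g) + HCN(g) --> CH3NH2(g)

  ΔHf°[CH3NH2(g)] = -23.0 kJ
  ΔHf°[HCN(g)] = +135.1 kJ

ΔH° = -158.1 kJ

ΔH°rxn = Σ nΔHf°(products) − Σ nΔHf°(reactants).
Products: 1·(-23.0) = -23.0
Reactants: 2·(+0.0) + 1·(+135.1) = +135.1
ΔH° = (-23.0) − (+135.1) = -158.1 kJ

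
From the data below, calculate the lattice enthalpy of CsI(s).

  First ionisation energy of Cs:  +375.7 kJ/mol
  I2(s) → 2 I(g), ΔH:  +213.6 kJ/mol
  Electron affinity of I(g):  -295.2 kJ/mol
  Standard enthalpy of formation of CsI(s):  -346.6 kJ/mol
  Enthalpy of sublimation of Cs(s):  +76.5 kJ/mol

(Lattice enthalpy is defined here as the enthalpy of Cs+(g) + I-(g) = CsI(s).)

ΔHf° = 1·ΔHsub + 1·(ΣIE) + 1/2·D(I2) + 1·EA + U
-346.6 = 1·(+76.5) + 1·(+375.7) + 1/2·(+213.6) + 1·(-295.2) + U
U = -346.6 − (+263.8) = -610.4 kJ/mol

U = -610.4 kJ/mol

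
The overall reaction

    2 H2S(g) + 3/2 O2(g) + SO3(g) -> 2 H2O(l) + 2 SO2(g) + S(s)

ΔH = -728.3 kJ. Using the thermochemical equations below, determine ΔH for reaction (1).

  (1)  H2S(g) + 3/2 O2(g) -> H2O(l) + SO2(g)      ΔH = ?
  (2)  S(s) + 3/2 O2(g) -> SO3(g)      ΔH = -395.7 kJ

ΔH = -562.0 kJ

(1) × 2 (×2 to match 2 H2S(g) in the target): contributes 2·x
(2) reversed (reverse to put SO3(g) on the reactant side): +395.7 kJ
-728.3 = (+395.7) + 2·x
x = (-728.3 − (+395.7)) / (2) = -562.0 kJ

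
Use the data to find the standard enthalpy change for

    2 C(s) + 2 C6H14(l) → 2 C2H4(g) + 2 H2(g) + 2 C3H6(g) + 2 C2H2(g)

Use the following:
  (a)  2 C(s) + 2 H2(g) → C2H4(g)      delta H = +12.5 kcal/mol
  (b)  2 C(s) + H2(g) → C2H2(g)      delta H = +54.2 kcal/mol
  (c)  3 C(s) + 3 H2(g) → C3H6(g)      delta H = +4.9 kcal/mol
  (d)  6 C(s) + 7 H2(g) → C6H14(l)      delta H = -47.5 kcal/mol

delta H = 238.2 kcal/mol

(a) × 2 (×2 to match 2 C2H4(g) in the target): (2)·(+12.5) = +25.0 kcal/mol
(b) × 2 (×2 to match 2 C2H2(g) in the target): (2)·(+54.2) = +108.4 kcal/mol
(c) × 2 (×2 to match 2 C3H6(g) in the target): (2)·(+4.9) = +9.8 kcal/mol
(d) reversed and × 2 (reverse to put C6H14(l) on the reactant side; scale by 2 for the 2 C6H14(l)): (-2)·(-47.5) = +95.0 kcal/mol
By Hess's law, delta H = (+25.0) + (+108.4) + (+9.8) + (+95.0) = 238.2 kcal/mol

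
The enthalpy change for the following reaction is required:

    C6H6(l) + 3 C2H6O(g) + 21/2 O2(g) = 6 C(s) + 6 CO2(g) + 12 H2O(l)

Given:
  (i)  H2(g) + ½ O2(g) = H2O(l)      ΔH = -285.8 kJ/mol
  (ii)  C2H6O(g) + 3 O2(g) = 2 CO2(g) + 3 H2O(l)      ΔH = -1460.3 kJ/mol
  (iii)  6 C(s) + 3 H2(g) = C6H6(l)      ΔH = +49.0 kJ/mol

ΔH = -5287.3 kJ/mol

(i) × 3: (3)·(-285.8) = -857.4 kJ/mol
(ii) × 3 (×3 to match 3 C2H6O(g) in the target): (3)·(-1460.3) = -4380.9 kJ/mol
(iii) reversed (reverse to put C6H6(l) on the reactant side): -49.0 kJ/mol
Combining the equations, ΔH = (-857.4) + (-4380.9) + (-49.0) = -5287.3 kJ/mol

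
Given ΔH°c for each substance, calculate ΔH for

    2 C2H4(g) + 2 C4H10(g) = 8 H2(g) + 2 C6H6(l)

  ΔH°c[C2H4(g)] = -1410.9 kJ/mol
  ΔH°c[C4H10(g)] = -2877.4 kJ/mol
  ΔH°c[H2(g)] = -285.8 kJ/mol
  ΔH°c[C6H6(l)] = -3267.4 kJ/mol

Using ΔH = Σ nΔHc°(reactants) − Σ nΔHc°(products):
= [2·(-1410.9) + 2·(-2877.4)] − [8·(-285.8) + 2·(-3267.4)]
= 244.6 kJ/mol

ΔH = 244.6 kJ/mol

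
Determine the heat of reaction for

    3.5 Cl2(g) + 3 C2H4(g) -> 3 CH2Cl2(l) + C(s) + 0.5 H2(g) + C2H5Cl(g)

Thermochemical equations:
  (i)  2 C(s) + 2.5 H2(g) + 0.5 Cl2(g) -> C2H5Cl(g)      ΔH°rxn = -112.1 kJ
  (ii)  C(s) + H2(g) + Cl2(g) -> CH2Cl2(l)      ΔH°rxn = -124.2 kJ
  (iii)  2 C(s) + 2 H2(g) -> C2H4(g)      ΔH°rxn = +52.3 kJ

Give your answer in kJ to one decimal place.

(i) as written: -112.1 kJ
(ii) × 3: (3)·(-124.2) = -372.6 kJ
(iii) reversed and × 3: (-3)·(+52.3) = -156.9 kJ
ΔH°rxn = (-112.1) + (-372.6) + (-156.9) = -641.6 kJ

ΔH°rxn = -641.6 kJ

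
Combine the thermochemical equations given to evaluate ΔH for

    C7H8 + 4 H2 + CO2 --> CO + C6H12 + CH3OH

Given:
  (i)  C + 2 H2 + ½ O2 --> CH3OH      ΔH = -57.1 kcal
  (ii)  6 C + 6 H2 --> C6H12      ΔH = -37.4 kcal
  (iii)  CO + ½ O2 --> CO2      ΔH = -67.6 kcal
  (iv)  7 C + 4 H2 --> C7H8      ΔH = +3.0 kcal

ΔH = -29.9 kcal

(i) as written: -57.1 kcal
(ii) as written: -37.4 kcal
(iii) reversed: +67.6 kcal
(iv) reversed: -3.0 kcal
ΔH = (-57.1) + (-37.4) + (+67.6) + (-3.0) = -29.9 kcal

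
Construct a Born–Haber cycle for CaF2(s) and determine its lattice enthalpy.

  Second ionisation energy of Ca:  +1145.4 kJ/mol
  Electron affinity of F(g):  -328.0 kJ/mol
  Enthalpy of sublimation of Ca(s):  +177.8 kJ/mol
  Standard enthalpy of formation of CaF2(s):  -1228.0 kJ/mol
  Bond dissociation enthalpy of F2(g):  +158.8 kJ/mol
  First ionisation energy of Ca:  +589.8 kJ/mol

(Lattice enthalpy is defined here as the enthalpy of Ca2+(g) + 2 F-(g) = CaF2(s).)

ΔHf° = 1·ΔHsub + 1·(ΣIE) + 1·D(F2) + 2·EA + U
-1228.0 = 1·(+177.8) + 1·(+1735.2) + 1·(+158.8) + 2·(-328.0) + U
U = -1228.0 − (+1415.8) = -2643.8 kJ/mol

U = -2643.8 kJ/mol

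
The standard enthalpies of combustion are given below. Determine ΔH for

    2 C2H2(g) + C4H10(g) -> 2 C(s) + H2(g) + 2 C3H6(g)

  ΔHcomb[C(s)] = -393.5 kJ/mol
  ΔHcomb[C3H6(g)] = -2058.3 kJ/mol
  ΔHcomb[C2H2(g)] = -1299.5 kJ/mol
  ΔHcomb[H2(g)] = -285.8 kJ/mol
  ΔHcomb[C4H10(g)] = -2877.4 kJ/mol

With combustion enthalpies, reactants minus products:
= [2·(-1299.5) + 1·(-2877.4)] − [2·(-393.5) + 1·(-285.8) + 2·(-2058.3)]
= -287.0 kJ/mol

ΔH = -287.0 kJ/mol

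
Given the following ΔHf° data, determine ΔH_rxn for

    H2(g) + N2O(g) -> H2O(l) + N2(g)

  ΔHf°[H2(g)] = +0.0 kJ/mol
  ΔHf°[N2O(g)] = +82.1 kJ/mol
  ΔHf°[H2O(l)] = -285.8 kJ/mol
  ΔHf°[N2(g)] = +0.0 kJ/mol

ΔH_rxn = -367.9 kJ/mol

ΔH°rxn = Σ nΔHf°(products) − Σ nΔHf°(reactants).
Products: 1·(-285.8) + 1·(+0.0) = -285.8
Reactants: 1·(+0.0) + 1·(+82.1) = +82.1
ΔH_rxn = (-285.8) − (+82.1) = -367.9 kJ/mol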